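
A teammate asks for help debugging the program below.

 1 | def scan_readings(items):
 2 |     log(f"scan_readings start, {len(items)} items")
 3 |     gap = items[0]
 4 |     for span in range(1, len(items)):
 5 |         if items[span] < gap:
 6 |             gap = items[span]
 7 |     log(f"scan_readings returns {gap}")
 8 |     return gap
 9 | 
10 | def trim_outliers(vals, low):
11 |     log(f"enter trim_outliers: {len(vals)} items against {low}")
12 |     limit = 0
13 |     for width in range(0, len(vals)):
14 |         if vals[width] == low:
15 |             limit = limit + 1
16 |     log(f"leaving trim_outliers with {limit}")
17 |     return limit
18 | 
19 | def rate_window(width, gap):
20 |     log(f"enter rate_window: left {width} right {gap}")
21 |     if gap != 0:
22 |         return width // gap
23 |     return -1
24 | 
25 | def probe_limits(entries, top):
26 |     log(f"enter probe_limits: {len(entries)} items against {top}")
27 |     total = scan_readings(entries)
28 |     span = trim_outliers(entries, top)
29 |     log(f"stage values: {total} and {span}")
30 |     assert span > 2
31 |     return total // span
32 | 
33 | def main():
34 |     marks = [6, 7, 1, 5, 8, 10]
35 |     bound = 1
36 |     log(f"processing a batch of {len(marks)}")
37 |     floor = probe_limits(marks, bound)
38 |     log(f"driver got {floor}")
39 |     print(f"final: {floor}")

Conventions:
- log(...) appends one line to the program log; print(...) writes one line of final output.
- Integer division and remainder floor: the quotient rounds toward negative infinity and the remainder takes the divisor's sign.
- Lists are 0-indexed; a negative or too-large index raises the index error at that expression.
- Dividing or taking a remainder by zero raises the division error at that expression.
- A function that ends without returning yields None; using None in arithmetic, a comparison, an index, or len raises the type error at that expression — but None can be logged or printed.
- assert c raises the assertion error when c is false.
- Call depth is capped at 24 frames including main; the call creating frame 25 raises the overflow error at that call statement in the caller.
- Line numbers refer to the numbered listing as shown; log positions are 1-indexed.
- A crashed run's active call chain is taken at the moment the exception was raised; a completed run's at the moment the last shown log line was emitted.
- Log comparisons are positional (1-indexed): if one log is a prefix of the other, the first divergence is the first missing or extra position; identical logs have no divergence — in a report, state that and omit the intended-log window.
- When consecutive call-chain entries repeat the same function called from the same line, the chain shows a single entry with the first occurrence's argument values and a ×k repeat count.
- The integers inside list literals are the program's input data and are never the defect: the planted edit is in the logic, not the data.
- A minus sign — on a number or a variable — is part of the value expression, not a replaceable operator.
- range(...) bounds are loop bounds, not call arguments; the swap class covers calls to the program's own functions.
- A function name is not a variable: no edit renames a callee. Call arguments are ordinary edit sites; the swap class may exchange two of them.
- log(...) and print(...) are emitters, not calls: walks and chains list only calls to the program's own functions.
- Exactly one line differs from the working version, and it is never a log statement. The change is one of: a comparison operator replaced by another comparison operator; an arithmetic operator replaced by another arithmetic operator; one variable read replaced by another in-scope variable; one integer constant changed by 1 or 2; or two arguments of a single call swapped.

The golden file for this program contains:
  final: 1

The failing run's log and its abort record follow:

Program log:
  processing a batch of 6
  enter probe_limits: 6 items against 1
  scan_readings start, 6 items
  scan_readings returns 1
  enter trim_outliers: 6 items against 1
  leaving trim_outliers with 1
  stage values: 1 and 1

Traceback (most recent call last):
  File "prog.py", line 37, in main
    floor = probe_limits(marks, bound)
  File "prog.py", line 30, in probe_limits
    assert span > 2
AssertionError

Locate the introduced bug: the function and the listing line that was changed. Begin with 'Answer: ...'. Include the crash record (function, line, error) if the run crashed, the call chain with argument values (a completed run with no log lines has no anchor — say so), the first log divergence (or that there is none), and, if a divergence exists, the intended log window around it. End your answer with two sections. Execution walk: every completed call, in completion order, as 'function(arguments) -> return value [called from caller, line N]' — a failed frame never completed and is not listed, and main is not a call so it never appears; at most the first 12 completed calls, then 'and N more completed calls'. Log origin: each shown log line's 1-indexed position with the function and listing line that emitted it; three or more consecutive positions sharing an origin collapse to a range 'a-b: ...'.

Answer: the defect is in probe_limits at line 30.
Key observation: The log ends early — 7 lines, where the working version next logs 'driver got 1'.
Crash: probe_limits, line 30, AssertionError.
Call chain: main -> probe_limits([6, 7, 1, 5, 8, 10], 1) (called at line 37).
First divergence: position 8 — the faulty run's log ends after 7 lines; the working version continues with 'driver got 1'.
Intended log window:
  6: leaving trim_outliers with 1
  7: stage values: 1 and 1
  8: driver got 1
Execution walk:
  scan_readings([6, 7, 1, 5, 8, 10]) -> 1  [called from probe_limits, line 27]
  trim_outliers([6, 7, 1, 5, 8, 10], 1) -> 1  [called from probe_limits, line 28]
Log origins:
  1: from main, line 36
  2: from probe_limits, line 26
  3: from scan_readings, line 2
  4: from scan_readings, line 7
  5: from trim_outliers, line 11
  6: from trim_outliers, line 16
  7: from probe_limits, line 29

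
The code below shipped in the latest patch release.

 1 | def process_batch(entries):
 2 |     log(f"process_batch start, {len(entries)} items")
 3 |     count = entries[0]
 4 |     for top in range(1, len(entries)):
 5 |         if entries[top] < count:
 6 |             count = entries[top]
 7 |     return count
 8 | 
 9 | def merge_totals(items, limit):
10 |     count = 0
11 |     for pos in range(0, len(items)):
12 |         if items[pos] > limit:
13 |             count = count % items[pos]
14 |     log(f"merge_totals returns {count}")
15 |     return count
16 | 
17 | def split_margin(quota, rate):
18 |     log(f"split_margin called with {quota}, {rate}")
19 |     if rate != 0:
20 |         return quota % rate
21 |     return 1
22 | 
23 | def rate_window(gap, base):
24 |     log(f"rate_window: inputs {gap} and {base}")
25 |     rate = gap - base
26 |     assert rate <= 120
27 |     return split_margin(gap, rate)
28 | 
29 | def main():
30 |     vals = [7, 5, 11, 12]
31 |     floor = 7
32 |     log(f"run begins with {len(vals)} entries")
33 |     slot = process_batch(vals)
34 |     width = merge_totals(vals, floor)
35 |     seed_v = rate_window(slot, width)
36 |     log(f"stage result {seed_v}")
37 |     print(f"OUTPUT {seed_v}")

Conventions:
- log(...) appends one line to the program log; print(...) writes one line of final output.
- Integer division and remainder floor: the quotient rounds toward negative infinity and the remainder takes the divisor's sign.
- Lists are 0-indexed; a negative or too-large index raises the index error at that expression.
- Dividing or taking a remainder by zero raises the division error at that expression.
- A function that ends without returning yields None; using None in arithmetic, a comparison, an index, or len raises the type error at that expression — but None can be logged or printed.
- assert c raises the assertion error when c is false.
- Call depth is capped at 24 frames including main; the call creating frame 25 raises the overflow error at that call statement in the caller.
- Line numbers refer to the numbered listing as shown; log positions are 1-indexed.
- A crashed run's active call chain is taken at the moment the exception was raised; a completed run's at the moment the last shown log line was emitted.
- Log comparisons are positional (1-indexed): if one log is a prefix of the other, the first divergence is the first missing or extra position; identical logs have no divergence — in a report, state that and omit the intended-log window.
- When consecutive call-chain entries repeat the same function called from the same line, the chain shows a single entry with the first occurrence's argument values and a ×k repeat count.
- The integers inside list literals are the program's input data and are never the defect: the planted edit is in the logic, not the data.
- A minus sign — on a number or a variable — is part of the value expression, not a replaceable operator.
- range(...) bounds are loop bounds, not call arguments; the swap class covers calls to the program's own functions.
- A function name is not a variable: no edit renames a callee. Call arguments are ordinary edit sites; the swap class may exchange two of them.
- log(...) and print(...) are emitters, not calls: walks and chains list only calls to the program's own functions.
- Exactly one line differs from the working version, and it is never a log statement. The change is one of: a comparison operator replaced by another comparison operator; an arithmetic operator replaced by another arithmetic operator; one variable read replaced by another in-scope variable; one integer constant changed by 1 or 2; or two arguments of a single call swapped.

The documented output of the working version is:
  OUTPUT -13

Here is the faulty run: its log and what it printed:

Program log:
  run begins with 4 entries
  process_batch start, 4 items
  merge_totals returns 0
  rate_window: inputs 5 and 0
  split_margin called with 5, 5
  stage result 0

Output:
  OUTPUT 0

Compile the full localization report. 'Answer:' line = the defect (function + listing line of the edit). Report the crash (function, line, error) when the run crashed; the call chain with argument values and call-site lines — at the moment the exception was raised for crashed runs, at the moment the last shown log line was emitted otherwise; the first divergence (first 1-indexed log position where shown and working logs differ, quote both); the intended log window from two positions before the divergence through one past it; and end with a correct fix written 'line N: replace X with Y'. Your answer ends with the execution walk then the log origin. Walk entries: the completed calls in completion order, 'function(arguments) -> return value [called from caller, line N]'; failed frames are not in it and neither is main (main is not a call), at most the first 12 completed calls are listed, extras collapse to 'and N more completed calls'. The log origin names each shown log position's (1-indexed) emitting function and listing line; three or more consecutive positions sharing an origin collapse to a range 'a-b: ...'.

Answer: the defect is in merge_totals at line 13.
Core observation: The earliest visible damage is log position 3 — 'merge_totals returns 0' rather than the intended 'merge_totals returns 23'.
Call chain: main.
First divergence: position 3 — the shown line 'merge_totals returns 0' should read 'merge_totals returns 23'.
Intended log window:
  1: run begins with 4 entries
  2: process_batch start, 4 items
  3: merge_totals returns 23
  4: rate_window: inputs 5 and 23
Execution walk:
  process_batch([7, 5, 11, 12]) -> 5  [called from main, line 33]
  merge_totals([7, 5, 11, 12], 7) -> 0  [called from main, line 34]
  split_margin(5, 5) -> 0  [called from rate_window, line 27]
  rate_window(5, 0) -> 0  [called from main, line 35]
Origin of each log line:
  1 — main, line 32
  2 — process_batch, line 2
  3 — merge_totals, line 14
  4 — rate_window, line 24
  5 — split_margin, line 18
  6 — main, line 36
A correct fix: line 13: replace `%` with `+`.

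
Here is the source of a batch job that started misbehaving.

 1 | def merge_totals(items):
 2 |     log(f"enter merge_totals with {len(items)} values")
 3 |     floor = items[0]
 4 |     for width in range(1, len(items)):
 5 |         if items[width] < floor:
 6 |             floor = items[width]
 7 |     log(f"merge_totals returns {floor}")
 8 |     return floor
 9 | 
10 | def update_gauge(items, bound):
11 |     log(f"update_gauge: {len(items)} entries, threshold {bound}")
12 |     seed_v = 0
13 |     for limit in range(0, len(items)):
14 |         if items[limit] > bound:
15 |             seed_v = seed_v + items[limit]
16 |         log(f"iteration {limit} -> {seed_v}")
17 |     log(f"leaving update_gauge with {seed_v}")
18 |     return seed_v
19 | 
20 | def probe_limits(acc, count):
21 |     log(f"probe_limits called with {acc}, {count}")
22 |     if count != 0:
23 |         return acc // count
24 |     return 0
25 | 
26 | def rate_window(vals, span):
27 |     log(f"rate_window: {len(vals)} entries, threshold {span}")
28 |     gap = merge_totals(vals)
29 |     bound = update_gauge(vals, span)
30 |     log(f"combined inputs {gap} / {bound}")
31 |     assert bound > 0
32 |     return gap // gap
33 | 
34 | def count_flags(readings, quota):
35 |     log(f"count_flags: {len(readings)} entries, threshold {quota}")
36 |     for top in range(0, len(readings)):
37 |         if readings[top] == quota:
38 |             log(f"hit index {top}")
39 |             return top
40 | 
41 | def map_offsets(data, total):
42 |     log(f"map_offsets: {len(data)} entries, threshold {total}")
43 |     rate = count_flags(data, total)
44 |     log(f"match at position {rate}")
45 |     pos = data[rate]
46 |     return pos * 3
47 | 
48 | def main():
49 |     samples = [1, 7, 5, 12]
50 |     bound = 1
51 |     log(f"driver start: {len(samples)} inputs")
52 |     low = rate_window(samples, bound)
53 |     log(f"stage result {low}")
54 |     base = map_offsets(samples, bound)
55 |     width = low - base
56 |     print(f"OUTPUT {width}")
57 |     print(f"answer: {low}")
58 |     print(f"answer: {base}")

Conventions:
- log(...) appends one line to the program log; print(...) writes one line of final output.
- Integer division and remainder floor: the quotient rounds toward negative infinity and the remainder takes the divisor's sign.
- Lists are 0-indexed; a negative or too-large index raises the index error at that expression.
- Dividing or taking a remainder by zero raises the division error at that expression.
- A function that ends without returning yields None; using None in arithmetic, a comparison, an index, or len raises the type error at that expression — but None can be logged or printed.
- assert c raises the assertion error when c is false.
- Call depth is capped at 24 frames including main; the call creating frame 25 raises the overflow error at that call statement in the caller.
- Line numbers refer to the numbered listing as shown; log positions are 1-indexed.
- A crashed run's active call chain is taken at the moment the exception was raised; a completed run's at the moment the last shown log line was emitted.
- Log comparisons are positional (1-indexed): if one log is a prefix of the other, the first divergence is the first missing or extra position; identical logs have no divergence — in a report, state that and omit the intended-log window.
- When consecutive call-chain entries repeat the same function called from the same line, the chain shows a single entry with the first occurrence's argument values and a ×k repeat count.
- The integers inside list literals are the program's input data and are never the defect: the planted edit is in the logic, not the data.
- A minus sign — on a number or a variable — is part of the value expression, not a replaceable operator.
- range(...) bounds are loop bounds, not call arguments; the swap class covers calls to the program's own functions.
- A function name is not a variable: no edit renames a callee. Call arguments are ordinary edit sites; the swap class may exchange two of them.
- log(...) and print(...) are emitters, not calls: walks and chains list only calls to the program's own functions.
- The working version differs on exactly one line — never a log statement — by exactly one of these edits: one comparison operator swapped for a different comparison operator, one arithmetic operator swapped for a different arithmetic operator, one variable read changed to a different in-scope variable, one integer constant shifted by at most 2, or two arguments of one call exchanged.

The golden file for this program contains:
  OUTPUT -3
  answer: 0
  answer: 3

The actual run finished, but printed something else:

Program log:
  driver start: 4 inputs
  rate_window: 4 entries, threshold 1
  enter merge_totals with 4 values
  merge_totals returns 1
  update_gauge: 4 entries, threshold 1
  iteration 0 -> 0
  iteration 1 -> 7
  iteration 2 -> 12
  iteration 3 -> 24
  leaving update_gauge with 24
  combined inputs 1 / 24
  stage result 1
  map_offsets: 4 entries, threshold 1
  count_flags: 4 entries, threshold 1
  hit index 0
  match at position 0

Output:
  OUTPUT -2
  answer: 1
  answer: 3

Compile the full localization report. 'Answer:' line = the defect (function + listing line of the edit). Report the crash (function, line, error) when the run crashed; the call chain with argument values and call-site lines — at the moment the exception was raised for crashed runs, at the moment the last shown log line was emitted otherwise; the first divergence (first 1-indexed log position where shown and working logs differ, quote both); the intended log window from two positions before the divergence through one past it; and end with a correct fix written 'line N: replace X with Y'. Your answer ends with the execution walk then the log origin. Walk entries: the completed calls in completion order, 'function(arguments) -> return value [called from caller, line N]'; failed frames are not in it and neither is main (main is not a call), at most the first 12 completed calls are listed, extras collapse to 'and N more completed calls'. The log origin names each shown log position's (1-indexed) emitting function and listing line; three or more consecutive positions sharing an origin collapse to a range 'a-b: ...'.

Answer: the defect is in rate_window at line 32.
Key fact: Everything matches until log position 12, which reads 'stage result 1' in place of 'stage result 0'.
Call chain: main -> map_offsets([1, 7, 5, 12], 1) (called at line 54).
First divergence: position 12; shown 'stage result 1' vs intended 'stage result 0'.
Intended log window:
  10: leaving update_gauge with 24
  11: combined inputs 1 / 24
  12: stage result 0
  13: map_offsets: 4 entries, threshold 1
Execution walk:
  merge_totals([1, 7, 5, 12]) -> 1  [called from rate_window, line 28]
  update_gauge([1, 7, 5, 12], 1) -> 24  [called from rate_window, line 29]
  rate_window([1, 7, 5, 12], 1) -> 1  [called from main, line 52]
  count_flags([1, 7, 5, 12], 1) -> 0  [called from map_offsets, line 43]
  map_offsets([1, 7, 5, 12], 1) -> 3  [called from main, line 54]
Log origin:
  1 — main, line 51
  2 — rate_window, line 27
  3 — merge_totals, line 2
  4 — merge_totals, line 7
  5 — update_gauge, line 11
  6-9 — update_gauge, line 16
  10 — update_gauge, line 17
  11 — rate_window, line 30
  12 — main, line 53
  13 — map_offsets, line 42
  14 — count_flags, line 35
  15 — count_flags, line 38
  16 — map_offsets, line 44
A correct fix: line 32: replace `gap // gap` with `gap // bound`.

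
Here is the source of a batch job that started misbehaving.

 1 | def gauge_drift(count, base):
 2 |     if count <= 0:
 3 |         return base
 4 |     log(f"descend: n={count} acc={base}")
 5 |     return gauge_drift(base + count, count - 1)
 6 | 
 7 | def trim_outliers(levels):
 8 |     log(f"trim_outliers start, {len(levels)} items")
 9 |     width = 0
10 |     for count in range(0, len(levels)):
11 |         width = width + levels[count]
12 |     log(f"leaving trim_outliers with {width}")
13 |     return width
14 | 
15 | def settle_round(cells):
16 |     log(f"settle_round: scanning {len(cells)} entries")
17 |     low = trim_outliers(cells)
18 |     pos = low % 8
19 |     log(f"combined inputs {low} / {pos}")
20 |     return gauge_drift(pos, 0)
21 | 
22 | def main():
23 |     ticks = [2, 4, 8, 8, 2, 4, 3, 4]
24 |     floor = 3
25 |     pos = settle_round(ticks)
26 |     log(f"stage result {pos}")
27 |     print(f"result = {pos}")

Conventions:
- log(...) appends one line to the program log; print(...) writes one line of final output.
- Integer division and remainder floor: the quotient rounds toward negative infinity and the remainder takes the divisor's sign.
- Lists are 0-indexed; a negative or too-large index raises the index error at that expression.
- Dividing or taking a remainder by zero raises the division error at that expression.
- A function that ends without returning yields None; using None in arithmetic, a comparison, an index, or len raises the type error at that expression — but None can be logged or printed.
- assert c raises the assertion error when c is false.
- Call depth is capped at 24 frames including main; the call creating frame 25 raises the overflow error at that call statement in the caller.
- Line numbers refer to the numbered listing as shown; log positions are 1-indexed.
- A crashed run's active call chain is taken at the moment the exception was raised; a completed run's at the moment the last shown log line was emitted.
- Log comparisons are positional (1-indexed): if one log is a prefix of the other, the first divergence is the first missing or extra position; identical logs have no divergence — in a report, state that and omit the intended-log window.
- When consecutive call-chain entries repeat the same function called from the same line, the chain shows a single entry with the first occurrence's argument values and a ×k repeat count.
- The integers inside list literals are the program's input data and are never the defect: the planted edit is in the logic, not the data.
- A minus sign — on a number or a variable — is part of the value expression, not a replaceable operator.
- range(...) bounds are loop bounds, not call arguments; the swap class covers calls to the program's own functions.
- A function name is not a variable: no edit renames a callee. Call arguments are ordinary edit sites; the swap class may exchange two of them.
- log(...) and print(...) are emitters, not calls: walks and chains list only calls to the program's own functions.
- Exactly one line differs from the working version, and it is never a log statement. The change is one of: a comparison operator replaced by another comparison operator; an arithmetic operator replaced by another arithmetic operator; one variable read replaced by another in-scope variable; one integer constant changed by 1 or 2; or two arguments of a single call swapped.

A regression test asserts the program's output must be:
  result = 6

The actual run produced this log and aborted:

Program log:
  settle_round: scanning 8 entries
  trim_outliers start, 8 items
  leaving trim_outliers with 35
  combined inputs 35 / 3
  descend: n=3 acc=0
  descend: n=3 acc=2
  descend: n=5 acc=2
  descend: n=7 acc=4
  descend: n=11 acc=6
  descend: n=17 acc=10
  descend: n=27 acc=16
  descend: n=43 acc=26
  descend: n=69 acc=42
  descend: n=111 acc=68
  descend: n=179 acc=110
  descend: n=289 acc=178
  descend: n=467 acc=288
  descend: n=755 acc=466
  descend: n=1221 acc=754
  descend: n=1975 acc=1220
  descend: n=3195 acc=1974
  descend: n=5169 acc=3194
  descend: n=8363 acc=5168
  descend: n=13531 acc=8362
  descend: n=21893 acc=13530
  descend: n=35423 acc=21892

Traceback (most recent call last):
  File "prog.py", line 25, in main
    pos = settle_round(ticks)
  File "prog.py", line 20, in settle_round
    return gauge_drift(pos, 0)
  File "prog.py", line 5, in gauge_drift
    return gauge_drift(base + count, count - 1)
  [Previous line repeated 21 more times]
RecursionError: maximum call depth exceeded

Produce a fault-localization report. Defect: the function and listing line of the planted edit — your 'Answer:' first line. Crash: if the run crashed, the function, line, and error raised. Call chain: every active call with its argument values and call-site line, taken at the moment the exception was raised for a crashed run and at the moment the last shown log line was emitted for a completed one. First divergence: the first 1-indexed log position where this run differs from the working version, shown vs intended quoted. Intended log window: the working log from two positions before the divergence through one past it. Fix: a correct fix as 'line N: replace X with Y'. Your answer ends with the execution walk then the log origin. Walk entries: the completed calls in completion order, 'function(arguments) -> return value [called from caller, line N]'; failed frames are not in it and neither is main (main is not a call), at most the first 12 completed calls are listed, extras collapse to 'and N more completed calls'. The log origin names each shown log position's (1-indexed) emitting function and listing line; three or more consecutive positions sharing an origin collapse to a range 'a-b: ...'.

Answer: the defect is in gauge_drift at line 5.
The tell: At log position 6 the runs split — shown 'descend: n=3 acc=2', but the working version logs 'descend: n=2 acc=3'.
Crash: gauge_drift, line 5, RecursionError.
Call chain: main -> settle_round([2, 4, 8, 8, 2, 4, 3, 4]) (called at line 25) -> gauge_drift(3, 0) (called at line 20) -> gauge_drift(3, 2) (called at line 5) ×21.
First divergence: position 6 — shown 'descend: n=3 acc=2', intended 'descend: n=2 acc=3'.
Intended log window:
  4: combined inputs 35 / 3
  5: descend: n=3 acc=0
  6: descend: n=2 acc=3
  7: descend: n=1 acc=5
Execution walk:
  trim_outliers([2, 4, 8, 8, 2, 4, 3, 4]) -> 35  [called from settle_round, line 17]
Log origins:
  1: emitted by settle_round (line 16)
  2: emitted by trim_outliers (line 8)
  3: emitted by trim_outliers (line 12)
  4: emitted by settle_round (line 19)
  5-26: emitted by gauge_drift (line 4)
A correct fix: line 5: replace `gauge_drift(base + count, count - 1)` with `gauge_drift(count - 1, base + count)`.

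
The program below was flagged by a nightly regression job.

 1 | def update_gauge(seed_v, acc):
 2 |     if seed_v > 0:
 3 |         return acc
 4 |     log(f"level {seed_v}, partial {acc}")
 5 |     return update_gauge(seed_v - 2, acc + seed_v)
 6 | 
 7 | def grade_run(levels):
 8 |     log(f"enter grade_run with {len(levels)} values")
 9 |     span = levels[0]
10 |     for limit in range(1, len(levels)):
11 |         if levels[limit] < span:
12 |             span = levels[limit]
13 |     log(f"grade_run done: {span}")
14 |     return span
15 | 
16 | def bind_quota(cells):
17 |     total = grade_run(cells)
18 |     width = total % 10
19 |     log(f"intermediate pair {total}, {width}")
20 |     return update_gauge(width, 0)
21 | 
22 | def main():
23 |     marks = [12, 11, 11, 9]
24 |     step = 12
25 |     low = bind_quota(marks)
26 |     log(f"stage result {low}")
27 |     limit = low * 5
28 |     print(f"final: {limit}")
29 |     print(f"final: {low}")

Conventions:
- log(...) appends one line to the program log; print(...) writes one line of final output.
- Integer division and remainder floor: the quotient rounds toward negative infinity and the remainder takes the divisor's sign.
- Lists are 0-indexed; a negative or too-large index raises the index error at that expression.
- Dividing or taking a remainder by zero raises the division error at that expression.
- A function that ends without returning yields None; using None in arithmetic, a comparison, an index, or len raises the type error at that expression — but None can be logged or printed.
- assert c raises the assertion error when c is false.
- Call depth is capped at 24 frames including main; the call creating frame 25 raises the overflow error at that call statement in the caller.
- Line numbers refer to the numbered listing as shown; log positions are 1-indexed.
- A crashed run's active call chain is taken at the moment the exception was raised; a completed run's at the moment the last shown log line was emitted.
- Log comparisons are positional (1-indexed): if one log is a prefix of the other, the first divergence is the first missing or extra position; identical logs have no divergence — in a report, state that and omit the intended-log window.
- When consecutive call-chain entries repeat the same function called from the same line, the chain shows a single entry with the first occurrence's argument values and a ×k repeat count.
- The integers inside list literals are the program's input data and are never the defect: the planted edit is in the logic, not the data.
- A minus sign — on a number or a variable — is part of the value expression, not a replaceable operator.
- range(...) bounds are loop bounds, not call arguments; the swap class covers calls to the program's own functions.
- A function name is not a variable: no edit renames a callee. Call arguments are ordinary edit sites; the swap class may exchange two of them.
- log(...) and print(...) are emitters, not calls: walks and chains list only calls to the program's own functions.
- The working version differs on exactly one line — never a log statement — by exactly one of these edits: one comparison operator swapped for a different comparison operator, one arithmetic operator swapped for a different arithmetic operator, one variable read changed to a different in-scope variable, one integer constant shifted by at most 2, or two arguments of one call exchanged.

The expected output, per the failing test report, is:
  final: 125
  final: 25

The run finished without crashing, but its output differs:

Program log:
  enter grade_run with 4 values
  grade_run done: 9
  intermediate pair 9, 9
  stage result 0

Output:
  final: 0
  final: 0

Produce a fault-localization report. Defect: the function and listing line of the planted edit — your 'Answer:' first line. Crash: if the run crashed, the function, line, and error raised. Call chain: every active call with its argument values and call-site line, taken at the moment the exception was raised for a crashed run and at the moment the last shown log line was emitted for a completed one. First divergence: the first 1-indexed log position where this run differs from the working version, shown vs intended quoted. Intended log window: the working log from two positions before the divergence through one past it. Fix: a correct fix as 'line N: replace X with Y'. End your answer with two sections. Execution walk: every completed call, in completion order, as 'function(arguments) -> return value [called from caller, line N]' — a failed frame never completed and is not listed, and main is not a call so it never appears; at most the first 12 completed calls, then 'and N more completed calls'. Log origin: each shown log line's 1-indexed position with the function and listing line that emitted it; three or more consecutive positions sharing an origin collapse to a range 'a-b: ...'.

Answer: the defect is in update_gauge at line 2.
Key fact: At log position 4 the runs split — shown 'stage result 0', but the working version logs 'level 9, partial 0'.
Call chain: main.
First divergence: position 4 — the shown line 'stage result 0' should read 'level 9, partial 0'.
Intended log window:
  2: grade_run done: 9
  3: intermediate pair 9, 9
  4: level 9, partial 0
  5: level 7, partial 9
Execution walk:
  grade_run([12, 11, 11, 9]) -> 9  [called from bind_quota, line 17]
  update_gauge(9, 0) -> 0  [called from bind_quota, line 20]
  bind_quota([12, 11, 11, 9]) -> 0  [called from main, line 25]
Log line origins:
  1: from grade_run, line 8
  2: from grade_run, line 13
  3: from bind_quota, line 19
  4: from main, line 26
A correct fix: line 2: replace `>` with `<=`.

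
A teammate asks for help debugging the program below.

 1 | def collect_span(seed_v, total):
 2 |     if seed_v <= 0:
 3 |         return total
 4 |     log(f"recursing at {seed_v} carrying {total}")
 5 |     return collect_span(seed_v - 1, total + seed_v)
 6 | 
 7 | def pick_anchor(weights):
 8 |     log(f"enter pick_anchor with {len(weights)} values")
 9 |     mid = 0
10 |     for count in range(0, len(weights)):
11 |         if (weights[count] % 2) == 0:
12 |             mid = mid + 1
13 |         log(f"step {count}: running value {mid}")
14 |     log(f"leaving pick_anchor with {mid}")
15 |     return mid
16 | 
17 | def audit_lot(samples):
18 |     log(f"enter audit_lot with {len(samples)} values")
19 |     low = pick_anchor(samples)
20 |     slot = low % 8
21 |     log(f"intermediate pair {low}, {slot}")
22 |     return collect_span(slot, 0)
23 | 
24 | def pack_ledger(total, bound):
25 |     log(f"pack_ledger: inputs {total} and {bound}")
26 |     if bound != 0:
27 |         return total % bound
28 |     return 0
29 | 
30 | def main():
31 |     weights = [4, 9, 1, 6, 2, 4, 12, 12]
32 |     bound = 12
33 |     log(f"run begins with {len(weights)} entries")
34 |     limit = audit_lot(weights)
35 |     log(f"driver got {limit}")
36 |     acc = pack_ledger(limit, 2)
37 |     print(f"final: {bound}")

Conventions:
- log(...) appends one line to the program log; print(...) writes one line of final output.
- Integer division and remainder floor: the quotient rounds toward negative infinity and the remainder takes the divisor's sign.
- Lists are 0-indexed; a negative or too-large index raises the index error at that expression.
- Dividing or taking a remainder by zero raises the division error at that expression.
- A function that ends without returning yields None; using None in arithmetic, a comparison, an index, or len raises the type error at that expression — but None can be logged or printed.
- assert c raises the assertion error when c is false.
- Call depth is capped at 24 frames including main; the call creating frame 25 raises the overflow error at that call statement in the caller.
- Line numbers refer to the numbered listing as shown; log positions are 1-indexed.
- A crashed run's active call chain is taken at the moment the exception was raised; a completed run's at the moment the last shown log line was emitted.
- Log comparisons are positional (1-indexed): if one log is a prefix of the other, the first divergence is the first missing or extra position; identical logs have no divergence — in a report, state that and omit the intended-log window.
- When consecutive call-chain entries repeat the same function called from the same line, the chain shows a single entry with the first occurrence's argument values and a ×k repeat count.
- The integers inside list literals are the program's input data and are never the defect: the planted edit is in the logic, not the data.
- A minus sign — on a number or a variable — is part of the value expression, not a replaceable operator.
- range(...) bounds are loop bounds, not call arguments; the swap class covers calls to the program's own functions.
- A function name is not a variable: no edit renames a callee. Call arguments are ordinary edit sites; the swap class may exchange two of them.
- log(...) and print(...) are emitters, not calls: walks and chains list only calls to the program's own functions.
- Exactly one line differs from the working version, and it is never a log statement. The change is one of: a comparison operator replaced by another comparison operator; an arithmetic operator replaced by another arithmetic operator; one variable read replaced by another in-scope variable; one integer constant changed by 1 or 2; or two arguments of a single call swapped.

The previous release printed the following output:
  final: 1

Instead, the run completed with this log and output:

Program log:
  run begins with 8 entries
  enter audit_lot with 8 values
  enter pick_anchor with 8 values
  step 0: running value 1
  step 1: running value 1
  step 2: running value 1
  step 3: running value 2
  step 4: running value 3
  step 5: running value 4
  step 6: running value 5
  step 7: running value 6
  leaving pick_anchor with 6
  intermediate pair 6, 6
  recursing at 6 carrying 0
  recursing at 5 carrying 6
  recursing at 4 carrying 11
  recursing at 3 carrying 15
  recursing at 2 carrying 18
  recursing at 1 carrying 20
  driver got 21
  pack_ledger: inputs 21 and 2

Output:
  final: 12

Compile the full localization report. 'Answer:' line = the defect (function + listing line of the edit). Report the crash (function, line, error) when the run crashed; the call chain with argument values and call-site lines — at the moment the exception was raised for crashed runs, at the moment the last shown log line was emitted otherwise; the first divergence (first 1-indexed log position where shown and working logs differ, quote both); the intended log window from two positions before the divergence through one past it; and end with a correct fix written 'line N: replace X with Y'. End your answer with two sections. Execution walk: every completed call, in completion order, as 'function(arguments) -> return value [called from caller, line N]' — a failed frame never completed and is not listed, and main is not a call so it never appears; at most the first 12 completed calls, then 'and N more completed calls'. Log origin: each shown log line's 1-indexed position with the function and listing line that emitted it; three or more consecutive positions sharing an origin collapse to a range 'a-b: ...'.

Answer: the defect is in main at line 37.
The tell: The logs agree in full; only the final output differs.
Call chain: main -> pack_ledger(21, 2) (called at line 36).
First divergence: none (the log streams are identical).
Execution walk:
  pick_anchor([4, 9, 1, 6, 2, 4, 12, 12]) -> 6  [called from audit_lot, line 19]
  collect_span(0, 21) -> 21  [called from collect_span, line 5]
  collect_span(1, 20) -> 21  [called from collect_span, line 5]
  collect_span(2, 18) -> 21  [called from collect_span, line 5]
  collect_span(3, 15) -> 21  [called from collect_span, line 5]
  collect_span(4, 11) -> 21  [called from collect_span, line 5]
  collect_span(5, 6) -> 21  [called from collect_span, line 5]
  collect_span(6, 0) -> 21  [called from audit_lot, line 22]
  audit_lot([4, 9, 1, 6, 2, 4, 12, 12]) -> 21  [called from main, line 34]
  pack_ledger(21, 2) -> 1  [called from main, line 36]
Log line origins:
  1: from main, line 33
  2: from audit_lot, line 18
  3: from pick_anchor, line 8
  4-11: from pick_anchor, line 13
  12: from pick_anchor, line 14
  13: from audit_lot, line 21
  14-19: from collect_span, line 4
  20: from main, line 35
  21: from pack_ledger, line 25
A correct fix: line 37: replace `bound` with `acc`.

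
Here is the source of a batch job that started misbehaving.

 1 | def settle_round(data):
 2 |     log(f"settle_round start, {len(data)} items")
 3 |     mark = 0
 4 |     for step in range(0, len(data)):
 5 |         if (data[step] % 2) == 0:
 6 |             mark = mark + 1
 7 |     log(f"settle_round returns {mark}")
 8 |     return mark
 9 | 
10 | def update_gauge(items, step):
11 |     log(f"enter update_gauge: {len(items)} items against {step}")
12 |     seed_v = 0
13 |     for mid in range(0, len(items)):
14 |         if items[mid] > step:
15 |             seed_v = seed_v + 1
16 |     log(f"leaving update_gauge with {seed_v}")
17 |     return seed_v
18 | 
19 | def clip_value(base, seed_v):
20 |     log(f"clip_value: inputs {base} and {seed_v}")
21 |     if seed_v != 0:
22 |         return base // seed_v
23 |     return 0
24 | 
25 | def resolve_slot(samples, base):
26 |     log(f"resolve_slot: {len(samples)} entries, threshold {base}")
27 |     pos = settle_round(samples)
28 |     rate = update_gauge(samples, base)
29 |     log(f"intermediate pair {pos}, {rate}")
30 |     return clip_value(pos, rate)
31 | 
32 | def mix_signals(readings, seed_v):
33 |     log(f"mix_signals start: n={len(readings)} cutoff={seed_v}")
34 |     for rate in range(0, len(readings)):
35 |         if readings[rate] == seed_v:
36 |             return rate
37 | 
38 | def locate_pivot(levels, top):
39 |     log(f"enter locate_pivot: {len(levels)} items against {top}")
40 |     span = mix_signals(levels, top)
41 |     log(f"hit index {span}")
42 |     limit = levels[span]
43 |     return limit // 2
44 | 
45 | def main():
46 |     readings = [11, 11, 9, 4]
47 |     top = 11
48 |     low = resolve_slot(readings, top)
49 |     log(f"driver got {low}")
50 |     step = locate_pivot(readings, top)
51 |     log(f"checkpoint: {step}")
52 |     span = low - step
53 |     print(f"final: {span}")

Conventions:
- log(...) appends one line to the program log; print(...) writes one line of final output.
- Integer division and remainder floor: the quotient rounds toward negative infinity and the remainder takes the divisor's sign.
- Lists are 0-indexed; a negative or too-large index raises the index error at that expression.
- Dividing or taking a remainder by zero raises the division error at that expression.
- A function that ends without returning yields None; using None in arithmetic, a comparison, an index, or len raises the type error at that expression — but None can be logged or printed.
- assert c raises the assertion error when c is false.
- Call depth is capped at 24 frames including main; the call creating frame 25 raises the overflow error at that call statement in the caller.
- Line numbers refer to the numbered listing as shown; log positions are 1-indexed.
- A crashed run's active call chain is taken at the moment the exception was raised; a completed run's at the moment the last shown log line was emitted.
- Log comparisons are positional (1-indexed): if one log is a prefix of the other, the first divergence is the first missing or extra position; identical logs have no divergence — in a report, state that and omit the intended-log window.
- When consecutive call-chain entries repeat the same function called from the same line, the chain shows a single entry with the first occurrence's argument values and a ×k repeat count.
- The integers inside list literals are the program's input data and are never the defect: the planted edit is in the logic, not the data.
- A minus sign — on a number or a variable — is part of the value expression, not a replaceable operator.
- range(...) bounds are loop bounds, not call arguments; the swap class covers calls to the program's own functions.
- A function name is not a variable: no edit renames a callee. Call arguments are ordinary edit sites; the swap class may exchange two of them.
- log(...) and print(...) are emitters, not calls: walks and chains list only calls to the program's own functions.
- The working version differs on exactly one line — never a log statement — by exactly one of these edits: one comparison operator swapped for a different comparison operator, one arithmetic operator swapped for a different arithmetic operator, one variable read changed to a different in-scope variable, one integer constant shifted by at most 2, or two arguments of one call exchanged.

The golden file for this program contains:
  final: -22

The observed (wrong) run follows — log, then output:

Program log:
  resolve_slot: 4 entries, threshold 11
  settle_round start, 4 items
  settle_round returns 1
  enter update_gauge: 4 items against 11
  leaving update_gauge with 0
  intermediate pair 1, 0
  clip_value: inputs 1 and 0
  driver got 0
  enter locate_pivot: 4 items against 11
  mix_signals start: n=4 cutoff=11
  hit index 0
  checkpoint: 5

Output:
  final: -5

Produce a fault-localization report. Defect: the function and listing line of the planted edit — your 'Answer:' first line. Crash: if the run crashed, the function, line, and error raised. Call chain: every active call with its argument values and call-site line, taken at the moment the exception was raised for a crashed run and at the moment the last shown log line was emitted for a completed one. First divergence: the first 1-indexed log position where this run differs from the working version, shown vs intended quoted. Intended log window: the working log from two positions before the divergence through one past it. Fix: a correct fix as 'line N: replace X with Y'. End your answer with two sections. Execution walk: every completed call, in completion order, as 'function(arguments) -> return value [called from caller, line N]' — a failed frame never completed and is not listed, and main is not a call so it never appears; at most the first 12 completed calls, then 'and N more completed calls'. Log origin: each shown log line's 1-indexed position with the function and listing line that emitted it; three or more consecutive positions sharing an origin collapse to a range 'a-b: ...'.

Answer: the defect is in locate_pivot at line 43.
Key observation: Log line 12 is where behavior first shows: 'checkpoint: 5' appears instead of 'checkpoint: 22'.
Call chain: main.
First divergence: position 12 — shown 'checkpoint: 5', intended 'checkpoint: 22'.
Intended log window:
  10: mix_signals start: n=4 cutoff=11
  11: hit index 0
  12: checkpoint: 22
Execution walk:
  settle_round([11, 11, 9, 4]) -> 1  [called from resolve_slot, line 27]
  update_gauge([11, 11, 9, 4], 11) -> 0  [called from resolve_slot, line 28]
  clip_value(1, 0) -> 0  [called from resolve_slot, line 30]
  resolve_slot([11, 11, 9, 4], 11) -> 0  [called from main, line 48]
  mix_signals([11, 11, 9, 4], 11) -> 0  [called from locate_pivot, line 40]
  locate_pivot([11, 11, 9, 4], 11) -> 5  [called from main, line 50]
Log line origins:
  1: logged in resolve_slot at line 26
  2: logged in settle_round at line 2
  3: logged in settle_round at line 7
  4: logged in update_gauge at line 11
  5: logged in update_gauge at line 16
  6: logged in resolve_slot at line 29
  7: logged in clip_value at line 20
  8: logged in main at line 49
  9: logged in locate_pivot at line 39
  10: logged in mix_signals at line 33
  11: logged in locate_pivot at line 41
  12: logged in main at line 51
A correct fix: line 43: replace `//` with `*`.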